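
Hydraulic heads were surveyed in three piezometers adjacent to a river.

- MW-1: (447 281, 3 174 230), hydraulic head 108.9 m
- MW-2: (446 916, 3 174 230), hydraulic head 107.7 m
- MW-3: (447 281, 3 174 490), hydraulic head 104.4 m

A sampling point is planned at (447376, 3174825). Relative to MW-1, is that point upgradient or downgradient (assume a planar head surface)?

∂h/∂x = (107.7 − 108.9) / (446916 − 447281) = +0.003288
∂h/∂y = (104.4 − 108.9) / (3174490 − 3174230) = -0.01731
Head at (447376, 3174825) = 108.9 + (+0.003288)·(95) + (-0.01731)·(595) = 98.91 m.
That is lower than the 108.9 m at MW-1, so the point is downgradient.

downgradient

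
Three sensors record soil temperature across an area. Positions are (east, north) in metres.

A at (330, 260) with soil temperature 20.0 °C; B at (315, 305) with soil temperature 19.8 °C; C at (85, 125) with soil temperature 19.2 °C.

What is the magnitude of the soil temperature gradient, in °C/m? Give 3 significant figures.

Differences from A: to B (Δx, Δy, Δh) = (-15, 45, -0.2); to C = (-245, -135, -0.8).
Determinant of the coordinate differences = (-15)·(-135) − (-245)·45 = 13050.
∂T/∂x = [(-0.2)·(-135) − (-0.8)·45] / 13050 = +0.004828
∂T/∂y = [(-15)·(-0.8) − (-245)·(-0.2)] / 13050 = -0.002835
|∇f| = √(0.004828² + -0.002835²) = 0.005599 °C/m

0.00560 °C/m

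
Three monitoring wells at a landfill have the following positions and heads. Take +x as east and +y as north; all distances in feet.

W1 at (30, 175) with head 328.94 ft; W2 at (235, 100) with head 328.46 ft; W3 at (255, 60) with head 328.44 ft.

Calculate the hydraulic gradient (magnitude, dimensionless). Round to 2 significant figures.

Three-point gradient (reference W1): Δ to W2 = (205, -75, -0.48), Δ to W3 = (225, -115, -0.50).
∂h/∂x = -0.002642, ∂h/∂y = -0.0008209 (det = -6700).
|∇h| = √(-0.002642² + -0.0008209²) = 0.002767

0.0028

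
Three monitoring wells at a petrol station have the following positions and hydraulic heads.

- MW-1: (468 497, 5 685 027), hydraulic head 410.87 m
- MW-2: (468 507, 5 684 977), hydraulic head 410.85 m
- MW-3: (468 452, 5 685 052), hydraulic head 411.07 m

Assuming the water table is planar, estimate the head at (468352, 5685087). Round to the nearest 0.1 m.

411.5 m

With h = a·x + b·y + c and MW-1 as origin, the differences give:
  10·a + (-50)·b = -0.02
  (-45)·a + 25·b = +0.20
Eliminate b (×25 and ×(-50), subtract): -2000·a = 9.500 → a = ∂h/∂x = -0.004750
Back-substitute: b = ∂h/∂y = -0.0005500.
h(468352, 5685087) = 410.87 + (-0.004750)·(-145) + (-0.0005500)·(60) = 410.87 +0.689 -0.033 = 411.526 m.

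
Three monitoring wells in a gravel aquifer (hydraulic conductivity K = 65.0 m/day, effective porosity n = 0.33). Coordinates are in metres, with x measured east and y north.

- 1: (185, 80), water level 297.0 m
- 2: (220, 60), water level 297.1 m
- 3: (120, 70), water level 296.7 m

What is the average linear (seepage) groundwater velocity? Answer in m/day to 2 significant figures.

Differences from 1: to 2 (Δx, Δy, Δh) = (35, -20, +0.1); to 3 = (-65, -10, -0.3).
Solve a·Δx + b·Δy = Δh: det = 35·(-10) − (-65)·(-20) = -1650.
∂h/∂x = [(+0.1)·(-10) − (-0.3)·(-20)] / -1650 = +0.004242
∂h/∂y = [35·(-0.3) − (-65)·(+0.1)] / -1650 = +0.002424
|∇h| = √(0.004242² + 0.002424²) = 0.004886
Seepage velocity v = K·i/n = 65.0 × 0.004886 / 0.33 = 0.9624 m/day.

0.96 m/day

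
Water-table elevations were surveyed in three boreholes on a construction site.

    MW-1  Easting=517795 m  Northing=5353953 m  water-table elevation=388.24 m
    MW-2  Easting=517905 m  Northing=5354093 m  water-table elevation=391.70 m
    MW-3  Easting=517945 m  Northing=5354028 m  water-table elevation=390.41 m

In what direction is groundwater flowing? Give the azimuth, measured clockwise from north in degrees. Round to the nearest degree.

189°

With h = a·x + b·y + c and MW-1 as origin, the differences give:
  110·a + 140·b = +3.46
  150·a + 75·b = +2.17
Eliminate b (×75 and ×140, subtract): -12750·a = -44.300 → a = ∂h/∂x = +0.003475
Back-substitute: b = ∂h/∂y = +0.02198.
Flow direction (−∇h) has components (-0.003475 E, -0.02198 N).
Azimuth = atan2(E, N) = atan2(-0.003475, -0.02198) = 189.0° ≈ 189°.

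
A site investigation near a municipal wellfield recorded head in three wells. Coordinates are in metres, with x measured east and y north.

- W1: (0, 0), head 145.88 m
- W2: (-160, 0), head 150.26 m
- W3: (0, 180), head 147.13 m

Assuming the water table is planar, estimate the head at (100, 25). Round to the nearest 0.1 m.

∂h/∂x = (150.26 − 145.88) / (-160 − 0) = -0.02737
∂h/∂y = (147.13 − 145.88) / (180 − 0) = +0.006944
h(100, 25) = 145.88 + (-0.02737)·(100) + (+0.006944)·(25) = 145.88 -2.737 +0.174 = 143.316 m.

143.3 m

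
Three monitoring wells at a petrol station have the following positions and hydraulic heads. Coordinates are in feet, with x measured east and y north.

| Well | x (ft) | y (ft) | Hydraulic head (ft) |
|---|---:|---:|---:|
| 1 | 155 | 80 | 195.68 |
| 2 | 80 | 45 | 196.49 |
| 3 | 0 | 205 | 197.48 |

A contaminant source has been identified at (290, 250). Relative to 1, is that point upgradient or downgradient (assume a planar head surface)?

Differences from 1: to 2 (Δx, Δy, Δh) = (-75, -35, +0.81); to 3 = (-155, 125, +1.80).
Solve a·Δx + b·Δy = Δh: det = (-75)·125 − (-155)·(-35) = -14800.
∂h/∂x = [(+0.81)·125 − (+1.80)·(-35)] / -14800 = -0.01110
∂h/∂y = [(-75)·(+1.80) − (-155)·(+0.81)] / -14800 = +0.0006385
Head at (290, 250) = 195.68 + (-0.01110)·(135) + (+0.0006385)·(170) = 194.29 ft.
That is lower than the 195.68 ft at 1, so the point is downgradient.

downgradient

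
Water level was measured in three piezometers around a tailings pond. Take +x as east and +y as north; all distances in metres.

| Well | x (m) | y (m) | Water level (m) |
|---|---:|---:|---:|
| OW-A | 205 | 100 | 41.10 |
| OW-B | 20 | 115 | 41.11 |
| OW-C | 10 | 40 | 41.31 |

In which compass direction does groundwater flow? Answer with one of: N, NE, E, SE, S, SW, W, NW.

Three-point gradient (reference OW-A): Δ to OW-B = (-185, 15, +0.01), Δ to OW-C = (-195, -60, +0.21).
∂h/∂x = -0.0002674, ∂h/∂y = -0.002631 (det = 14025).
Flow = −∇h = (+0.0002674 east, +0.002631 north), which points north.

N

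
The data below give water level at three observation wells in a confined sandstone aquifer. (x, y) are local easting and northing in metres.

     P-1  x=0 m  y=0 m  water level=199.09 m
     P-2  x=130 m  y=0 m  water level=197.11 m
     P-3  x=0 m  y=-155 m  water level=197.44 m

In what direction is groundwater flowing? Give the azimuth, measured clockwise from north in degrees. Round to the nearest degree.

∂h/∂x = (197.11 − 199.09) / (130 − 0) = -0.01523
∂h/∂y = (197.44 − 199.09) / (-155 − 0) = +0.01065
Flow direction (−∇h) has components (+0.01523 E, -0.01065 N).
Azimuth = atan2(E, N) = atan2(+0.01523, -0.01065) = 125.0° ≈ 125°.

125°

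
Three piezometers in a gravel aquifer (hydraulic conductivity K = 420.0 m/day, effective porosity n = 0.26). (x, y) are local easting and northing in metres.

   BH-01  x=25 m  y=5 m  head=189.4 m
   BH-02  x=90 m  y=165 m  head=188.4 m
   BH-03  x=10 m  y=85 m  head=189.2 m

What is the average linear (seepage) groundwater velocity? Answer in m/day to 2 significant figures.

Differences from BH-01: to BH-02 (Δx, Δy, Δh) = (65, 160, -1.0); to BH-03 = (-15, 80, -0.2).
Solve a·Δx + b·Δy = Δh: det = 65·80 − (-15)·160 = 7600.
∂h/∂x = [(-1.0)·80 − (-0.2)·160] / 7600 = -0.006316
∂h/∂y = [65·(-0.2) − (-15)·(-1.0)] / 7600 = -0.003684
|∇h| = √(-0.006316² + -0.003684²) = 0.007312
Seepage velocity v = K·i/n = 420.0 × 0.007312 / 0.26 = 11.81 m/day.

12 m/day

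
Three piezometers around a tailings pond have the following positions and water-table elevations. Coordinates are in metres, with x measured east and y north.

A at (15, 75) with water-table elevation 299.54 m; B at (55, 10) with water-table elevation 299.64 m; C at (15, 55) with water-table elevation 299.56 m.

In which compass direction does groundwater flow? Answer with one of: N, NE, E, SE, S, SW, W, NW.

Three-point gradient (reference A): Δ to B = (40, -65, +0.10), Δ to C = (0, -20, +0.02).
∂h/∂x = +0.0008750, ∂h/∂y = -0.0010000 (det = -800).
Flow = −∇h = (-0.0008750 east, +0.0010000 north), which points northwest.

NW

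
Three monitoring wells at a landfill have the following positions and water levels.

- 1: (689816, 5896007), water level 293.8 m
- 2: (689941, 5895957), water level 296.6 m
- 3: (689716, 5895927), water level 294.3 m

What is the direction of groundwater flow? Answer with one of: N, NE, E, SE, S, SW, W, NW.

NW

Taking 1 as reference: 2−1 = (125, -50, +2.8); 3−1 = (-100, -80, +0.5).
Determinant of the coordinate differences = 125·(-80) − (-100)·(-50) = -15000.
∂h/∂x = [(+2.8)·(-80) − (+0.5)·(-50)] / -15000 = +0.01327
∂h/∂y = [125·(+0.5) − (-100)·(+2.8)] / -15000 = -0.02283
Flow = −∇h = (-0.01327 east, +0.02283 north), which points northwest.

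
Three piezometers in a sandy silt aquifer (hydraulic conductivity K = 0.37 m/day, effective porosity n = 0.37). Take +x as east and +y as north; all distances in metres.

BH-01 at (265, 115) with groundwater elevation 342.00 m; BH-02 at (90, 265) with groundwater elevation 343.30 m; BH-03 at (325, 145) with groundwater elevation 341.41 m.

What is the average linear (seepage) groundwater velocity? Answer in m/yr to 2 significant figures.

With h = a·x + b·y + c and BH-01 as origin, the differences give:
  (-175)·a + 150·b = +1.30
  60·a + 30·b = -0.59
Eliminate b (×30 and ×150, subtract): -14250·a = 127.500 → a = ∂h/∂x = -0.008947
Back-substitute: b = ∂h/∂y = -0.001772.
|∇h| = √(-0.008947² + -0.001772²) = 0.009121
Seepage velocity v = K·i/n = 0.37 × 0.009121 / 0.37 = 0.009121 m/day = 3.331 m/yr.

3.3 m/yr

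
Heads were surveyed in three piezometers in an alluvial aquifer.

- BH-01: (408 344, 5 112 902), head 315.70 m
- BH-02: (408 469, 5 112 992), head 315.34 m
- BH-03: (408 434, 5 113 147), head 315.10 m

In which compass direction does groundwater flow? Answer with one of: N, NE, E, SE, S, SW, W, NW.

NE

Three-point gradient (reference BH-01): Δ to BH-02 = (125, 90, -0.36), Δ to BH-03 = (90, 245, -0.60).
∂h/∂x = -0.001518, ∂h/∂y = -0.001891 (det = 22525).
Flow = −∇h = (+0.001518 east, +0.001891 north), which points northeast.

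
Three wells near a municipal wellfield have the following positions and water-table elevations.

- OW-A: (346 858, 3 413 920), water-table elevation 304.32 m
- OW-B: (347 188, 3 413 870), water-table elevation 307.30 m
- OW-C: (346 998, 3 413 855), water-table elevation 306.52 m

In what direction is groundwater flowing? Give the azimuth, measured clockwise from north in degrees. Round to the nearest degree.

345°

Taking OW-A as reference: OW-B−OW-A = (330, -50, +2.98); OW-C−OW-A = (140, -65, +2.20).
Determinant of the coordinate differences = 330·(-65) − 140·(-50) = -14450.
∂h/∂x = [(+2.98)·(-65) − (+2.20)·(-50)] / -14450 = +0.005792
∂h/∂y = [330·(+2.20) − 140·(+2.98)] / -14450 = -0.02137
Flow direction (−∇h) has components (-0.005792 E, +0.02137 N).
Azimuth = atan2(E, N) = atan2(-0.005792, +0.02137) = 344.8° ≈ 345°.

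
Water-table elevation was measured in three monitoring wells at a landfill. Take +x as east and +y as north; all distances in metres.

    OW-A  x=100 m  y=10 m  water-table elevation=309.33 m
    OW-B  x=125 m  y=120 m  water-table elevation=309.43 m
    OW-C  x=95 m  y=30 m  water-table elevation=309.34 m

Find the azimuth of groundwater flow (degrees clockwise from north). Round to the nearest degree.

230°

Taking OW-A as reference: OW-B−OW-A = (25, 110, +0.10); OW-C−OW-A = (-5, 20, +0.01).
Solve a·Δx + b·Δy = Δh: det = 25·20 − (-5)·110 = 1050.
∂h/∂x = [(+0.10)·20 − (+0.01)·110] / 1050 = +0.0008571
∂h/∂y = [25·(+0.01) − (-5)·(+0.10)] / 1050 = +0.0007143
Flow direction (−∇h) has components (-0.0008571 E, -0.0007143 N).
Azimuth = atan2(E, N) = atan2(-0.0008571, -0.0007143) = 230.2° ≈ 230°.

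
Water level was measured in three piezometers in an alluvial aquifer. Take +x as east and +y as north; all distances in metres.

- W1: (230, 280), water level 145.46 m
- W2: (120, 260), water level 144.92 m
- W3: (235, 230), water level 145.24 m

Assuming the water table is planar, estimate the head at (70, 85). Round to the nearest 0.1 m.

With h = a·x + b·y + c and W1 as origin, the differences give:
  (-110)·a + (-20)·b = -0.54
  5·a + (-50)·b = -0.22
Eliminate b (×(-50) and ×(-20), subtract): 5600·a = 22.600 → a = ∂h/∂x = +0.004036
Back-substitute: b = ∂h/∂y = +0.004804.
h(70, 85) = 145.46 + (+0.004036)·(-160) + (+0.004804)·(-195) = 145.46 -0.646 -0.937 = 143.878 m.

143.9 m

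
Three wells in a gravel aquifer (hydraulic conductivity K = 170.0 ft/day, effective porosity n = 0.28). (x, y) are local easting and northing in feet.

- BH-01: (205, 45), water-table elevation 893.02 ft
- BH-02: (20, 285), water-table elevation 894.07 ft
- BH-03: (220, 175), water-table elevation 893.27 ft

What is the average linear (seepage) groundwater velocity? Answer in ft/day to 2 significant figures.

2.2 ft/day

Three-point gradient (reference BH-01): Δ to BH-02 = (-185, 240, +1.05), Δ to BH-03 = (15, 130, +0.25).
∂h/∂x = -0.002767, ∂h/∂y = +0.002242 (det = -27650).
|∇h| = √(-0.002767² + 0.002242²) = 0.003561
Seepage velocity v = K·i/n = 170.0 × 0.003561 / 0.28 = 2.162 ft/day.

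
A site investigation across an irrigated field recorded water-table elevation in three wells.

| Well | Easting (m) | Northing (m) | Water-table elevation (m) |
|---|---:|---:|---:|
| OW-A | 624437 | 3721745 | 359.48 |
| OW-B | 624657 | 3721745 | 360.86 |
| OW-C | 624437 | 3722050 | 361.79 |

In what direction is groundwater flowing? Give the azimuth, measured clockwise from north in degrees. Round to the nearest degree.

∂h/∂x = (360.86 − 359.48) / (624657 − 624437) = +0.006273
∂h/∂y = (361.79 − 359.48) / (3722050 − 3721745) = +0.007574
Flow direction (−∇h) has components (-0.006273 E, -0.007574 N).
Azimuth = atan2(E, N) = atan2(-0.006273, -0.007574) = 219.6° ≈ 220°.

220°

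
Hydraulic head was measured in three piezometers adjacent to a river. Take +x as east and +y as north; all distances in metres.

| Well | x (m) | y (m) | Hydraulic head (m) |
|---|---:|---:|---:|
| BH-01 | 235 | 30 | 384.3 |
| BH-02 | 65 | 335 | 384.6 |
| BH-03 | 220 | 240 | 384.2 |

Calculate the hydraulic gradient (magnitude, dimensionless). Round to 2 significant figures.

Taking BH-01 as reference: BH-02−BH-01 = (-170, 305, +0.3); BH-03−BH-01 = (-15, 210, -0.1).
Determinant of the coordinate differences = (-170)·210 − (-15)·305 = -31125.
∂h/∂x = [(+0.3)·210 − (-0.1)·305] / -31125 = -0.003004
∂h/∂y = [(-170)·(-0.1) − (-15)·(+0.3)] / -31125 = -0.0006908
|∇h| = √(-0.003004² + -0.0006908²) = 0.003082

0.0031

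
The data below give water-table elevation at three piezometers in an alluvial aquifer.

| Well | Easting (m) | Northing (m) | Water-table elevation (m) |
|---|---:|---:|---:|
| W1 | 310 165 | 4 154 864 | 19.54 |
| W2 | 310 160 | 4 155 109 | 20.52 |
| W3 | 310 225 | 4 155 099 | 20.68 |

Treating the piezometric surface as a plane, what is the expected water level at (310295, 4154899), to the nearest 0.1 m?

20.1 m

With h = a·x + b·y + c and W1 as origin, the differences give:
  (-5)·a + 245·b = +0.98
  60·a + 235·b = +1.14
Eliminate b (×235 and ×245, subtract): -15875·a = -49.000 → a = ∂h/∂x = +0.003087
Back-substitute: b = ∂h/∂y = +0.004063.
h(310295, 4154899) = 19.54 + (+0.003087)·(130) + (+0.004063)·(35) = 19.54 +0.401 +0.142 = 20.083 m.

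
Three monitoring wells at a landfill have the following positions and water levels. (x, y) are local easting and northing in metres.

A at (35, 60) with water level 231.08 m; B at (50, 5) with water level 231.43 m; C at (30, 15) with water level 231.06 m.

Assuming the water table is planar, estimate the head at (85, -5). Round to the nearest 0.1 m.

Taking A as reference: B−A = (15, -55, +0.35); C−A = (-5, -45, -0.02).
Solve a·Δx + b·Δy = Δh: det = 15·(-45) − (-5)·(-55) = -950.
∂h/∂x = [(+0.35)·(-45) − (-0.02)·(-55)] / -950 = +0.01774
∂h/∂y = [15·(-0.02) − (-5)·(+0.35)] / -950 = -0.001526
h(85, -5) = 231.08 + (+0.01774)·(50) + (-0.001526)·(-65) = 231.08 +0.887 +0.099 = 232.066 m.

232.1 m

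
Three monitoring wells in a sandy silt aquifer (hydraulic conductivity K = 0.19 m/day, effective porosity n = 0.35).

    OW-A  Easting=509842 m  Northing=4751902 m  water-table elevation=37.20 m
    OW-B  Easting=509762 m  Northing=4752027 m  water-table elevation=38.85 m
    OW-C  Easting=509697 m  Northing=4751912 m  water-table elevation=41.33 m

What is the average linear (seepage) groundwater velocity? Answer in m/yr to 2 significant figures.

5.8 m/yr

With h = a·x + b·y + c and OW-A as origin, the differences give:
  (-80)·a + 125·b = +1.65
  (-145)·a + 10·b = +4.13
Eliminate b (×10 and ×125, subtract): 17325·a = -499.750 → a = ∂h/∂x = -0.02885
Back-substitute: b = ∂h/∂y = -0.005261.
|∇h| = √(-0.02885² + -0.005261²) = 0.02933
Seepage velocity v = K·i/n = 0.19 × 0.02933 / 0.35 = 0.01592 m/day = 5.815 m/yr.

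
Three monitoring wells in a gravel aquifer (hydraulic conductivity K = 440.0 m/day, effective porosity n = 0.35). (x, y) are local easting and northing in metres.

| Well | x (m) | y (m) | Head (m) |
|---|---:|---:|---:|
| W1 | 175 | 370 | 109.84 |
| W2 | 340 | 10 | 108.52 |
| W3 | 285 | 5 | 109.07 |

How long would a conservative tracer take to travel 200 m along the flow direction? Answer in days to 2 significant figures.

Differences from W1: to W2 (Δx, Δy, Δh) = (165, -360, -1.32); to W3 = (110, -365, -0.77).
Solve a·Δx + b·Δy = Δh: det = 165·(-365) − 110·(-360) = -20625.
∂h/∂x = [(-1.32)·(-365) − (-0.77)·(-360)] / -20625 = -0.009920
∂h/∂y = [165·(-0.77) − 110·(-1.32)] / -20625 = -0.0008800
|∇h| = √(-0.009920² + -0.0008800²) = 0.009959
Seepage velocity v = K·i/n = 440.0 × 0.009959 / 0.35 = 12.52 m/day.
t = 200 / 12.52 = 15.97 days.

16 days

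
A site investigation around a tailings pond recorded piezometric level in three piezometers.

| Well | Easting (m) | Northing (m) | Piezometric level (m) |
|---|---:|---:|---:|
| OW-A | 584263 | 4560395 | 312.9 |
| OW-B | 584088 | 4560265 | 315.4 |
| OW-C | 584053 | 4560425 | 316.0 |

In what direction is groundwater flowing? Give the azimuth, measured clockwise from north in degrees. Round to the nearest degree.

With h = a·x + b·y + c and OW-A as origin, the differences give:
  (-175)·a + (-130)·b = +2.5
  (-210)·a + 30·b = +3.1
Eliminate b (×30 and ×(-130), subtract): -32550·a = 478.00 → a = ∂h/∂x = -0.01469
Back-substitute: b = ∂h/∂y = +0.0005376.
Flow direction (−∇h) has components (+0.01469 E, -0.0005376 N).
Azimuth = atan2(E, N) = atan2(+0.01469, -0.0005376) = 92.1° ≈ 092°.

092°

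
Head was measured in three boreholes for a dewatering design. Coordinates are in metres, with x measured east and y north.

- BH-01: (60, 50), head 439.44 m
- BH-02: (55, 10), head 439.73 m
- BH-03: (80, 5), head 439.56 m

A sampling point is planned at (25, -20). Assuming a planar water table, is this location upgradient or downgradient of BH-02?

With h = a·x + b·y + c and BH-01 as origin, the differences give:
  (-5)·a + (-40)·b = +0.29
  20·a + (-45)·b = +0.12
Eliminate b (×(-45) and ×(-40), subtract): 1025·a = -8.250 → a = ∂h/∂x = -0.008049
Back-substitute: b = ∂h/∂y = -0.006244.
Head at (25, -20) = 439.44 + (-0.008049)·(-35) + (-0.006244)·(-70) = 440.16 m.
That is higher than the 439.73 m at BH-02, so the point is upgradient.

upgradient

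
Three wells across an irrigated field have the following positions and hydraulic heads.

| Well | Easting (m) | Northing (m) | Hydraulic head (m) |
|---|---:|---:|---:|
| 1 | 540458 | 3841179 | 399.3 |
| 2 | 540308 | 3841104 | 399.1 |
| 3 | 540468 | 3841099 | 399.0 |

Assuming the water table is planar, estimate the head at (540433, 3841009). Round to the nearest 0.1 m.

With h = a·x + b·y + c and 1 as origin, the differences give:
  (-150)·a + (-75)·b = -0.2
  10·a + (-80)·b = -0.3
Eliminate b (×(-80) and ×(-75), subtract): 12750·a = -6.50 → a = ∂h/∂x = -0.0005098
Back-substitute: b = ∂h/∂y = +0.003686.
h(540433, 3841009) = 399.3 + (-0.0005098)·(-25) + (+0.003686)·(-170) = 399.3 +0.013 -0.627 = 398.686 m.

398.7 m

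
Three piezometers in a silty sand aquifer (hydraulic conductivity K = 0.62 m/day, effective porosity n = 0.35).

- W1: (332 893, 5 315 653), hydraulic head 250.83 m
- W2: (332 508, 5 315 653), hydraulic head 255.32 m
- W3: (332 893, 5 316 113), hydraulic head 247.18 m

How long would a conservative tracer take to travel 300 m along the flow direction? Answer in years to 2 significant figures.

∂h/∂x = (255.32 − 250.83) / (332508 − 332893) = -0.01166
∂h/∂y = (247.18 − 250.83) / (5316113 − 5315653) = -0.007935
|∇h| = √(-0.01166² + -0.007935²) = 0.0141
Seepage velocity v = K·i/n = 0.62 × 0.0141 / 0.35 = 0.02498 m/day.
t = 300 / 0.02498 = 1.201e+04 days = 32.9 years.

33 years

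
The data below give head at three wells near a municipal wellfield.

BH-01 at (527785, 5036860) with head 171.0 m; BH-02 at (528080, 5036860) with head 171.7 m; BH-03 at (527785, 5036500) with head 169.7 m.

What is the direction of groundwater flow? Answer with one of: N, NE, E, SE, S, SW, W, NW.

SW

∂h/∂x = (171.7 − 171.0) / (528080 − 527785) = +0.002373
∂h/∂y = (169.7 − 171.0) / (5036500 − 5036860) = +0.003611
Flow = −∇h = (-0.002373 east, -0.003611 north), which points southwest.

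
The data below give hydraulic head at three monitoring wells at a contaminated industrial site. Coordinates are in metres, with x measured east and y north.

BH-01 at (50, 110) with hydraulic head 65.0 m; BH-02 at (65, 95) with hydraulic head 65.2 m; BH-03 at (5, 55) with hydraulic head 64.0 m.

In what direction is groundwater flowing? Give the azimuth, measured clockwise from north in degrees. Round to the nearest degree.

Taking BH-01 as reference: BH-02−BH-01 = (15, -15, +0.2); BH-03−BH-01 = (-45, -55, -1.0).
Solve a·Δx + b·Δy = Δh: det = 15·(-55) − (-45)·(-15) = -1500.
∂h/∂x = [(+0.2)·(-55) − (-1.0)·(-15)] / -1500 = +0.01733
∂h/∂y = [15·(-1.0) − (-45)·(+0.2)] / -1500 = +0.004000
Flow direction (−∇h) has components (-0.01733 E, -0.004000 N).
Azimuth = atan2(E, N) = atan2(-0.01733, -0.004000) = 257.0° ≈ 257°.

257°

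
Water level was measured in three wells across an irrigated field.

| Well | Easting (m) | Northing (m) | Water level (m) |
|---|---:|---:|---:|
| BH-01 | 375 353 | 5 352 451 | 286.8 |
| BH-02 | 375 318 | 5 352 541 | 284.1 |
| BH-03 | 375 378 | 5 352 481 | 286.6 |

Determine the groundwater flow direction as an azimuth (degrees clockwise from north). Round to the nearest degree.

320°

Differences from BH-01: to BH-02 (Δx, Δy, Δh) = (-35, 90, -2.7); to BH-03 = (25, 30, -0.2).
Determinant of the coordinate differences = (-35)·30 − 25·90 = -3300.
∂h/∂x = [(-2.7)·30 − (-0.2)·90] / -3300 = +0.01909
∂h/∂y = [(-35)·(-0.2) − 25·(-2.7)] / -3300 = -0.02258
Flow direction (−∇h) has components (-0.01909 E, +0.02258 N).
Azimuth = atan2(E, N) = atan2(-0.01909, +0.02258) = 319.8° ≈ 320°.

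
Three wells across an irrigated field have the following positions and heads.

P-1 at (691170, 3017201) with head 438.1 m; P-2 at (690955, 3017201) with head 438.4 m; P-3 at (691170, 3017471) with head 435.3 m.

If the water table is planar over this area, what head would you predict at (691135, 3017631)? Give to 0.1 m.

433.7 m

∂h/∂x = (438.4 − 438.1) / (690955 − 691170) = -0.001395
∂h/∂y = (435.3 − 438.1) / (3017471 − 3017201) = -0.01037
h(691135, 3017631) = 438.1 + (-0.001395)·(-35) + (-0.01037)·(430) = 438.1 +0.049 -4.459 = 433.690 m.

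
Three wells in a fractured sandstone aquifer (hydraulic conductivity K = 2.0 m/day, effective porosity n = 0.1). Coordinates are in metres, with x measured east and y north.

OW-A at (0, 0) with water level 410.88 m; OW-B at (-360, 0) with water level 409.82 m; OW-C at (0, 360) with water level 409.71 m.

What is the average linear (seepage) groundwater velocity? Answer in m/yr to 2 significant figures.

32 m/yr

∂h/∂x = (409.82 − 410.88) / (-360 − 0) = +0.002944
∂h/∂y = (409.71 − 410.88) / (360 − 0) = -0.003250
|∇h| = √(0.002944² + -0.003250²) = 0.004385
Seepage velocity v = K·i/n = 2.0 × 0.004385 / 0.1 = 0.0877 m/day = 32.03 m/yr.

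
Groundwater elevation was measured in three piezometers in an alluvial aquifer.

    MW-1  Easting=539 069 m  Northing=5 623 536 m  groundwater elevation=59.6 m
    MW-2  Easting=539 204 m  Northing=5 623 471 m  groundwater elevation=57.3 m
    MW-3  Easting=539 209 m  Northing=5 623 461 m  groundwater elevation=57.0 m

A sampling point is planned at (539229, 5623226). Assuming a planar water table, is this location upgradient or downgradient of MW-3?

Differences from MW-1: to MW-2 (Δx, Δy, Δh) = (135, -65, -2.3); to MW-3 = (140, -75, -2.6).
Determinant of the coordinate differences = 135·(-75) − 140·(-65) = -1025.
∂h/∂x = [(-2.3)·(-75) − (-2.6)·(-65)] / -1025 = -0.003415
∂h/∂y = [135·(-2.6) − 140·(-2.3)] / -1025 = +0.02829
Head at (539229, 5623226) = 59.6 + (-0.003415)·(160) + (+0.02829)·(-310) = 50.28 m.
That is lower than the 57.0 m at MW-3, so the point is downgradient.

downgradient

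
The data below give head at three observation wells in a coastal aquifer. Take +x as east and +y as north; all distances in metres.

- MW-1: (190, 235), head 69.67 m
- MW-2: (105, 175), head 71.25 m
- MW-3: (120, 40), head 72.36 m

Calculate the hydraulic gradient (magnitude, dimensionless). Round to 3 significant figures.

0.0152

With h = a·x + b·y + c and MW-1 as origin, the differences give:
  (-85)·a + (-60)·b = +1.58
  (-70)·a + (-195)·b = +2.69
Eliminate b (×(-195) and ×(-60), subtract): 12375·a = -146.700 → a = ∂h/∂x = -0.01185
Back-substitute: b = ∂h/∂y = -0.009539.
|∇h| = √(-0.01185² + -0.009539²) = 0.01521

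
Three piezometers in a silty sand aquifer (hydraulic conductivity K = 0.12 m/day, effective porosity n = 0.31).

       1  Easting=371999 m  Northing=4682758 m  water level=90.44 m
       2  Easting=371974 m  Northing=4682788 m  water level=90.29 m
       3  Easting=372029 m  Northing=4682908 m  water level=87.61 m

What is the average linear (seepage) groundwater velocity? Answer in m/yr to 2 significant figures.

Taking 1 as reference: 2−1 = (-25, 30, -0.15); 3−1 = (30, 150, -2.83).
Solve a·Δx + b·Δy = Δh: det = (-25)·150 − 30·30 = -4650.
∂h/∂x = [(-0.15)·150 − (-2.83)·30] / -4650 = -0.01342
∂h/∂y = [(-25)·(-2.83) − 30·(-0.15)] / -4650 = -0.01618
|∇h| = √(-0.01342² + -0.01618²) = 0.02102
Seepage velocity v = K·i/n = 0.12 × 0.02102 / 0.31 = 0.008137 m/day = 2.972 m/yr.

3.0 m/yr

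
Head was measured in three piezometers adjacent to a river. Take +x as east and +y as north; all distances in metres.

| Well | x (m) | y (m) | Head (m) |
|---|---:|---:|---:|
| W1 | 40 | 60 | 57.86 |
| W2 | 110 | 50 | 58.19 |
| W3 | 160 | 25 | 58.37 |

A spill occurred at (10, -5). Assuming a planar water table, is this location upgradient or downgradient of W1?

Taking W1 as reference: W2−W1 = (70, -10, +0.33); W3−W1 = (120, -35, +0.51).
Solve a·Δx + b·Δy = Δh: det = 70·(-35) − 120·(-10) = -1250.
∂h/∂x = [(+0.33)·(-35) − (+0.51)·(-10)] / -1250 = +0.005160
∂h/∂y = [70·(+0.51) − 120·(+0.33)] / -1250 = +0.003120
Head at (10, -5) = 57.86 + (+0.005160)·(-30) + (+0.003120)·(-65) = 57.50 m.
That is lower than the 57.86 m at W1, so the point is downgradient.

downgradient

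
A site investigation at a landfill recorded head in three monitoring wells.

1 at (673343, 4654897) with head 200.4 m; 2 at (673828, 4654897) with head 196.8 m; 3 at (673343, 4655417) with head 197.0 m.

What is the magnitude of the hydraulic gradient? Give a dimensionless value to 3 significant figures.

∂h/∂x = (196.8 − 200.4) / (673828 − 673343) = -0.007423
∂h/∂y = (197.0 − 200.4) / (4655417 − 4654897) = -0.006538
|∇h| = √(-0.007423² + -0.006538²) = 0.009892

0.00989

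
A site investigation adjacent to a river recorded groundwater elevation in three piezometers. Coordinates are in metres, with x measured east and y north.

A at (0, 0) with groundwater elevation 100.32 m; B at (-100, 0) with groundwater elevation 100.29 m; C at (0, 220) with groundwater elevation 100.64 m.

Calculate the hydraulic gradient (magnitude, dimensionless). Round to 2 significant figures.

∂h/∂x = (100.29 − 100.32) / (-100 − 0) = +0.0003000
∂h/∂y = (100.64 − 100.32) / (220 − 0) = +0.001455
|∇h| = √(0.0003000² + 0.001455²) = 0.001486

0.0015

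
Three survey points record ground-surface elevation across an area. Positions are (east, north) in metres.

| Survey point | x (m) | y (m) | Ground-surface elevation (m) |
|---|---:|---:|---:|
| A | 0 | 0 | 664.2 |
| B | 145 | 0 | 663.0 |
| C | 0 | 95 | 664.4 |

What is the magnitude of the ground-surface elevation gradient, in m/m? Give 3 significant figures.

0.00854 m/m

∂z/∂x = (663.0 − 664.2) / (145 − 0) = -0.008276
∂z/∂y = (664.4 − 664.2) / (95 − 0) = +0.002105
|∇f| = √(-0.008276² + 0.002105²) = 0.00854 m/m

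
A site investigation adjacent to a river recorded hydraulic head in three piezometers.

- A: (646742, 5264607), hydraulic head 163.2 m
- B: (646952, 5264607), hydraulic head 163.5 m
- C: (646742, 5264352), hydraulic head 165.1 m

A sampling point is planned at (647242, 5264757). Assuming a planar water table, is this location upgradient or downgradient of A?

downgradient

∂h/∂x = (163.5 − 163.2) / (646952 − 646742) = +0.001429
∂h/∂y = (165.1 − 163.2) / (5264352 − 5264607) = -0.007451
Head at (647242, 5264757) = 163.2 + (+0.001429)·(500) + (-0.007451)·(150) = 162.80 m.
That is lower than the 163.2 m at A, so the point is downgradient.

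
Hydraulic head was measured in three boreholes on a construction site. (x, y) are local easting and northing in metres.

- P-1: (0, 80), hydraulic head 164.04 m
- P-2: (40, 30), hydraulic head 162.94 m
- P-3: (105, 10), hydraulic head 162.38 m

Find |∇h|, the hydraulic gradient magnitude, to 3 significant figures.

Taking P-1 as reference: P-2−P-1 = (40, -50, -1.10); P-3−P-1 = (105, -70, -1.66).
Solve a·Δx + b·Δy = Δh: det = 40·(-70) − 105·(-50) = 2450.
∂h/∂x = [(-1.10)·(-70) − (-1.66)·(-50)] / 2450 = -0.002449
∂h/∂y = [40·(-1.66) − 105·(-1.10)] / 2450 = +0.02004
|∇h| = √(-0.002449² + 0.02004²) = 0.02019

0.0202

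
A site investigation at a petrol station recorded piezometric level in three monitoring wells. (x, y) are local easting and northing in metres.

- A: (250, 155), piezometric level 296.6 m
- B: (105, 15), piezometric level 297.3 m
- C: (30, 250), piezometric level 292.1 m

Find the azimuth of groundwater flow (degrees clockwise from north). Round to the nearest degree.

325°

Differences from A: to B (Δx, Δy, Δh) = (-145, -140, +0.7); to C = (-220, 95, -4.5).
Solve a·Δx + b·Δy = Δh: det = (-145)·95 − (-220)·(-140) = -44575.
∂h/∂x = [(+0.7)·95 − (-4.5)·(-140)] / -44575 = +0.01264
∂h/∂y = [(-145)·(-4.5) − (-220)·(+0.7)] / -44575 = -0.01809
Flow direction (−∇h) has components (-0.01264 E, +0.01809 N).
Azimuth = atan2(E, N) = atan2(-0.01264, +0.01809) = 325.1° ≈ 325°.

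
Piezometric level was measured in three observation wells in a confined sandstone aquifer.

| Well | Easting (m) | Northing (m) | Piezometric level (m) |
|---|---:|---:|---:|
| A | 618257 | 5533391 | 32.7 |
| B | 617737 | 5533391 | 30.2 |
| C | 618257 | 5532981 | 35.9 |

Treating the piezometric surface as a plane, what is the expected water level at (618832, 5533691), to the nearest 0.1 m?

33.1 m

∂h/∂x = (30.2 − 32.7) / (617737 − 618257) = +0.004808
∂h/∂y = (35.9 − 32.7) / (5532981 − 5533391) = -0.007805
h(618832, 5533691) = 32.7 + (+0.004808)·(575) + (-0.007805)·(300) = 32.7 +2.764 -2.341 = 33.123 m.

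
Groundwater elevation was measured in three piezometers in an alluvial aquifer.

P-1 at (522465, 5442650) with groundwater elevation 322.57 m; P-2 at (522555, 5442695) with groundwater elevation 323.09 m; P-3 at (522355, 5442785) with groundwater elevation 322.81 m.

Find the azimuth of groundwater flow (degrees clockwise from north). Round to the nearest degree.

Differences from P-1: to P-2 (Δx, Δy, Δh) = (90, 45, +0.52); to P-3 = (-110, 135, +0.24).
Determinant of the coordinate differences = 90·135 − (-110)·45 = 17100.
∂h/∂x = [(+0.52)·135 − (+0.24)·45] / 17100 = +0.003474
∂h/∂y = [90·(+0.24) − (-110)·(+0.52)] / 17100 = +0.004608
Flow direction (−∇h) has components (-0.003474 E, -0.004608 N).
Azimuth = atan2(E, N) = atan2(-0.003474, -0.004608) = 217.0° ≈ 217°.

217°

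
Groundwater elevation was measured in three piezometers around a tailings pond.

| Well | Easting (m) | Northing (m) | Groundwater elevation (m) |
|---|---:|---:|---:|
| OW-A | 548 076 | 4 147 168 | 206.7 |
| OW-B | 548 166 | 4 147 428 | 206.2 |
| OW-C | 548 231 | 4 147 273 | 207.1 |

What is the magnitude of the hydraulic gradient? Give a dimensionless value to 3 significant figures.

Three-point gradient (reference OW-A): Δ to OW-B = (90, 260, -0.5), Δ to OW-C = (155, 105, +0.4).
∂h/∂x = +0.005073, ∂h/∂y = -0.003679 (det = -30850).
|∇h| = √(0.005073² + -0.003679²) = 0.006267

0.00627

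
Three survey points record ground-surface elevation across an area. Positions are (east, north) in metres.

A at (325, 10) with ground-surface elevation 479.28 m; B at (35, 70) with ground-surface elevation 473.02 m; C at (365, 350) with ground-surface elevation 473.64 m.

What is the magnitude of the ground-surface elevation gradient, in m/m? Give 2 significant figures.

Three-point gradient (reference A): Δ to B = (-290, 60, -6.26), Δ to C = (40, 340, -5.64).
∂z/∂x = +0.01772, ∂z/∂y = -0.01867 (det = -101000).
|∇f| = √(0.01772² + -0.01867²) = 0.02574 m/m

0.026 m/m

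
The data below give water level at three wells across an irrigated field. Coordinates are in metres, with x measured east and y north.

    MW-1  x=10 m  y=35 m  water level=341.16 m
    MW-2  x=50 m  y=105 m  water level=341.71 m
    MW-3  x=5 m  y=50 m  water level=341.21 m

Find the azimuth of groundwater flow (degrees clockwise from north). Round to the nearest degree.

With h = a·x + b·y + c and MW-1 as origin, the differences give:
  40·a + 70·b = +0.55
  (-5)·a + 15·b = +0.05
Eliminate b (×15 and ×70, subtract): 950·a = 4.750 → a = ∂h/∂x = +0.005000
Back-substitute: b = ∂h/∂y = +0.005000.
Flow direction (−∇h) has components (-0.005000 E, -0.005000 N).
Azimuth = atan2(E, N) = atan2(-0.005000, -0.005000) = 225.0° ≈ 225°.

225°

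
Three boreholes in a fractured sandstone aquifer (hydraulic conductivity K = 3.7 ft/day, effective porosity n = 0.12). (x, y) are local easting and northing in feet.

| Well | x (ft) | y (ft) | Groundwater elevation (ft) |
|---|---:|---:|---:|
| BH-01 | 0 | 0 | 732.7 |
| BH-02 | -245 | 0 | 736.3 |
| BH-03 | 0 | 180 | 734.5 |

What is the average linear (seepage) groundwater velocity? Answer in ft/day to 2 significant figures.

∂h/∂x = (736.3 − 732.7) / (-245 − 0) = -0.01469
∂h/∂y = (734.5 − 732.7) / (180 − 0) = +0.010000
|∇h| = √(-0.01469² + 0.010000²) = 0.01777
Seepage velocity v = K·i/n = 3.7 × 0.01777 / 0.12 = 0.5479 ft/day.

0.55 ft/day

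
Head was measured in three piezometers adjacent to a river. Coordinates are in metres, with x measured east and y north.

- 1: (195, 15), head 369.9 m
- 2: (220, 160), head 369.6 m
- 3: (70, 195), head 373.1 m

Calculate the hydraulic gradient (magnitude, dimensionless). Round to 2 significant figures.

0.023

Differences from 1: to 2 (Δx, Δy, Δh) = (25, 145, -0.3); to 3 = (-125, 180, +3.2).
Solve a·Δx + b·Δy = Δh: det = 25·180 − (-125)·145 = 22625.
∂h/∂x = [(-0.3)·180 − (+3.2)·145] / 22625 = -0.02290
∂h/∂y = [25·(+3.2) − (-125)·(-0.3)] / 22625 = +0.001878
|∇h| = √(-0.02290² + 0.001878²) = 0.02298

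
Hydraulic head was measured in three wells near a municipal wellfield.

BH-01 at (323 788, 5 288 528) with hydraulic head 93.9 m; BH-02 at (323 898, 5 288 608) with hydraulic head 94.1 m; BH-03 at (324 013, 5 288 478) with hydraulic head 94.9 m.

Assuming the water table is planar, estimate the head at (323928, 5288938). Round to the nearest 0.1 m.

93.3 m

Taking BH-01 as reference: BH-02−BH-01 = (110, 80, +0.2); BH-03−BH-01 = (225, -50, +1.0).
Solve a·Δx + b·Δy = Δh: det = 110·(-50) − 225·80 = -23500.
∂h/∂x = [(+0.2)·(-50) − (+1.0)·80] / -23500 = +0.003830
∂h/∂y = [110·(+1.0) − 225·(+0.2)] / -23500 = -0.002766
h(323928, 5288938) = 93.9 + (+0.003830)·(140) + (-0.002766)·(410) = 93.9 +0.536 -1.134 = 93.302 m.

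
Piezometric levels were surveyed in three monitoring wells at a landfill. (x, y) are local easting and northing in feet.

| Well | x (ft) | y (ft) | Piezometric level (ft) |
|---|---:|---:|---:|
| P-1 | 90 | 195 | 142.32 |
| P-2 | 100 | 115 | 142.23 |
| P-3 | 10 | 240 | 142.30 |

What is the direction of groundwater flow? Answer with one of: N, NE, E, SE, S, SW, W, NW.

SW

Taking P-1 as reference: P-2−P-1 = (10, -80, -0.09); P-3−P-1 = (-80, 45, -0.02).
Determinant of the coordinate differences = 10·45 − (-80)·(-80) = -5950.
∂h/∂x = [(-0.09)·45 − (-0.02)·(-80)] / -5950 = +0.0009496
∂h/∂y = [10·(-0.02) − (-80)·(-0.09)] / -5950 = +0.001244
Flow = −∇h = (-0.0009496 east, -0.001244 north), which points southwest.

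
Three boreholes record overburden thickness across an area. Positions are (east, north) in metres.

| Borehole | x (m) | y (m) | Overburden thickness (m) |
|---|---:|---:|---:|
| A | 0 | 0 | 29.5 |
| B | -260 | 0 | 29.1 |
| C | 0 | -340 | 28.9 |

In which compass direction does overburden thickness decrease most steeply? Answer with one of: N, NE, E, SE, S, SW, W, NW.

SW

∂d/∂x = (29.1 − 29.5) / (-260 − 0) = +0.001538
∂d/∂y = (28.9 − 29.5) / (-340 − 0) = +0.001765
Steepest decrease is along −∇f = (-0.001538 E, -0.001765 N) → southwest.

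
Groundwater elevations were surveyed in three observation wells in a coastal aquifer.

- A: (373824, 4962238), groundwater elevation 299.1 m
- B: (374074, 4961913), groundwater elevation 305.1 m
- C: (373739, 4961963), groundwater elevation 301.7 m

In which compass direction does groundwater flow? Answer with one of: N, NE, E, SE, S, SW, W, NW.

NW

Differences from A: to B (Δx, Δy, Δh) = (250, -325, +6.0); to C = (-85, -275, +2.6).
Solve a·Δx + b·Δy = Δh: det = 250·(-275) − (-85)·(-325) = -96375.
∂h/∂x = [(+6.0)·(-275) − (+2.6)·(-325)] / -96375 = +0.008353
∂h/∂y = [250·(+2.6) − (-85)·(+6.0)] / -96375 = -0.01204
Flow = −∇h = (-0.008353 east, +0.01204 north), which points northwest.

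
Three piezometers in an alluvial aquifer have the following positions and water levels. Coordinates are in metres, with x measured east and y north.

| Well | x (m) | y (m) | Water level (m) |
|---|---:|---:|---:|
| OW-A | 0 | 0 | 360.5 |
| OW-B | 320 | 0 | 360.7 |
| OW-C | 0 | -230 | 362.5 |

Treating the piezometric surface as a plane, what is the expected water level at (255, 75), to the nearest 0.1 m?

∂h/∂x = (360.7 − 360.5) / (320 − 0) = +0.0006250
∂h/∂y = (362.5 − 360.5) / (-230 − 0) = -0.008696
h(255, 75) = 360.5 + (+0.0006250)·(255) + (-0.008696)·(75) = 360.5 +0.159 -0.652 = 360.007 m.

360.0 m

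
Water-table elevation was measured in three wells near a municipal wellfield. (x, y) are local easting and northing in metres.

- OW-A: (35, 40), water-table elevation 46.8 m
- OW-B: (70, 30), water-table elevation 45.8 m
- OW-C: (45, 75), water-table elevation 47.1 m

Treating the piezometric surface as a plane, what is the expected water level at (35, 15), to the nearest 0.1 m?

Differences from OW-A: to OW-B (Δx, Δy, Δh) = (35, -10, -1.0); to OW-C = (10, 35, +0.3).
Determinant of the coordinate differences = 35·35 − 10·(-10) = 1325.
∂h/∂x = [(-1.0)·35 − (+0.3)·(-10)] / 1325 = -0.02415
∂h/∂y = [35·(+0.3) − 10·(-1.0)] / 1325 = +0.01547
h(35, 15) = 46.8 + (-0.02415)·(0) + (+0.01547)·(-25) = 46.8 -0.000 -0.387 = 46.413 m.

46.4 m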